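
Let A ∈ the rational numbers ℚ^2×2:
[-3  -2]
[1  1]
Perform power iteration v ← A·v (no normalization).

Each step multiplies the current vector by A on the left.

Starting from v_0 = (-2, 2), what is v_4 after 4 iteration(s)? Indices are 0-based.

v_4 = (-34, 10)

v_0 = (-2, 2).
v_1 = A·v_0 = (2, 0).
v_2 = A·v_1 = (-6, 2).
v_3 = A·v_2 = (14, -4).
v_4 = A·v_3 = (-34, 10).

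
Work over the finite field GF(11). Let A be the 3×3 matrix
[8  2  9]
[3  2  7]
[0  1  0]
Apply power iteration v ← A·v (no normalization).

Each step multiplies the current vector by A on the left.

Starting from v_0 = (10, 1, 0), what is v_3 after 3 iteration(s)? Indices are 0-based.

v_3 = (0, 9, 9)

v_0 = (10, 1, 0).
v_1 = A·v_0 = (5, 10, 1).
v_2 = A·v_1 = (3, 9, 10).
v_3 = A·v_2 = (0, 9, 9).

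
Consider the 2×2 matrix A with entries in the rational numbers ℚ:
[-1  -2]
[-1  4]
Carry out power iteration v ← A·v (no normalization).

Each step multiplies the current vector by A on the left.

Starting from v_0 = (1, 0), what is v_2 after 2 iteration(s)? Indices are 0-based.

v_0 = (1, 0).
v_1 = A·v_0 = (-1, -1).
v_2 = A·v_1 = (3, -3).

v_2 = (3, -3)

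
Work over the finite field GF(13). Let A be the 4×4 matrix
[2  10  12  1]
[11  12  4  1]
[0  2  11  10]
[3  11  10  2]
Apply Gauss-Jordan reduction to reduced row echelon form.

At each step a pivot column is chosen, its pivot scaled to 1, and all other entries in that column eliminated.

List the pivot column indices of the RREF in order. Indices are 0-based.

pivot(0,0)=2: scale R0 → (1, 5, 6, 7)
  clear (1,0): R1 −= (11)R0 → (0, 9, 3, 2)
  clear (3,0): R3 −= (3)R0 → (0, 9, 5, 7)
pivot(1,1)=9: scale R1 → (0, 1, 9, 6)
  clear (0,1): R0 −= (5)R1 → (1, 0, 0, 3)
  clear (2,1): R2 −= (2)R1 → (0, 0, 6, 11)
  clear (3,1): R3 −= (9)R1 → (0, 0, 2, 5)
pivot(2,2)=6: scale R2 → (0, 0, 1, 4)
  clear (1,2): R1 −= (9)R2 → (0, 1, 0, 9)
  clear (3,2): R3 −= (2)R2 → (0, 0, 0, 10)
pivot(3,3)=10: scale R3 → (0, 0, 0, 1)
  clear (0,3): R0 −= (3)R3 → (1, 0, 0, 0)
  clear (1,3): R1 −= (9)R3 → (0, 1, 0, 0)
  clear (2,3): R2 −= (4)R3 → (0, 0, 1, 0)

pivot columns: 0, 1, 2, 3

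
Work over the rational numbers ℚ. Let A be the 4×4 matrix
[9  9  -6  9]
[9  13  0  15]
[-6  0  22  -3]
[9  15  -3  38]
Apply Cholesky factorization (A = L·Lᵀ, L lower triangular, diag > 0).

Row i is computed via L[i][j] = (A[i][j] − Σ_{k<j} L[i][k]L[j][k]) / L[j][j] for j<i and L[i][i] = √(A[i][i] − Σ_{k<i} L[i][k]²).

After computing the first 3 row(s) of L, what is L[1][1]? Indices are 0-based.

Step 1: L[0][0] = √(9) = 3.
  L[1][0] = (9) / L[0][0] = 3.
Step 2: L[1][1] = √(4) = 2.
  L[2][0] = (-6) / L[0][0] = -2.
  L[2][1] = (6) / L[1][1] = 3.
Step 3: L[2][2] = √(9) = 3.

L[1][1] = 2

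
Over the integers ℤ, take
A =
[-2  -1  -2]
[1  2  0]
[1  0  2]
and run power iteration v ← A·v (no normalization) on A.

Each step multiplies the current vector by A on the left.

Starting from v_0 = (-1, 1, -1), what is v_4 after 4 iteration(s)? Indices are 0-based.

v_4 = (-1, 21, -11)

v_0 = (-1, 1, -1).
v_1 = A·v_0 = (3, 1, -3).
v_2 = A·v_1 = (-1, 5, -3).
v_3 = A·v_2 = (3, 9, -7).
v_4 = A·v_3 = (-1, 21, -11).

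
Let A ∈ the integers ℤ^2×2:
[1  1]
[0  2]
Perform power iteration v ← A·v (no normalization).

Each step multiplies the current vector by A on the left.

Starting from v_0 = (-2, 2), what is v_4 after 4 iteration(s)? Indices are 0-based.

v_4 = (28, 32)

v_0 = (-2, 2).
v_1 = A·v_0 = (0, 4).
v_2 = A·v_1 = (4, 8).
v_3 = A·v_2 = (12, 16).
v_4 = A·v_3 = (28, 32).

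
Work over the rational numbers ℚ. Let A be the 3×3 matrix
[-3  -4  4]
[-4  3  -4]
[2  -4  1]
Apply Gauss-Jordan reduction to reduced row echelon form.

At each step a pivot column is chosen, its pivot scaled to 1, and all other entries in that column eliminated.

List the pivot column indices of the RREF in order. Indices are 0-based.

pivot columns: 0, 1, 2

pivot(0,0)=-3: scale R0 → (1, 4/3, -4/3)
  clear (1,0): R1 −= (-4)R0 → (0, 25/3, -28/3)
  clear (2,0): R2 −= (2)R0 → (0, -20/3, 11/3)
pivot(1,1)=25/3: scale R1 → (0, 1, -28/25)
  clear (0,1): R0 −= (4/3)R1 → (1, 0, 4/25)
  clear (2,1): R2 −= (-20/3)R1 → (0, 0, -19/5)
pivot(2,2)=-19/5: scale R2 → (0, 0, 1)
  clear (0,2): R0 −= (4/25)R2 → (1, 0, 0)
  clear (1,2): R1 −= (-28/25)R2 → (0, 1, 0)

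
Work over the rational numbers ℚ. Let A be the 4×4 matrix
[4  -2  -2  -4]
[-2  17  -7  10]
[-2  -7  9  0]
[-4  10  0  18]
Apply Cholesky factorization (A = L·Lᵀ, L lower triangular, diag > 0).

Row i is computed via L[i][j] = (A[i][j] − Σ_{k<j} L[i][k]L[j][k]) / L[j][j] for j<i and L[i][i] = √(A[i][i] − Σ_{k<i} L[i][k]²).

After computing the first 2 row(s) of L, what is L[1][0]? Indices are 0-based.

L[1][0] = -1

Step 1: L[0][0] = √(4) = 2.
  L[1][0] = (-2) / L[0][0] = -1.
Step 2: L[1][1] = √(16) = 4.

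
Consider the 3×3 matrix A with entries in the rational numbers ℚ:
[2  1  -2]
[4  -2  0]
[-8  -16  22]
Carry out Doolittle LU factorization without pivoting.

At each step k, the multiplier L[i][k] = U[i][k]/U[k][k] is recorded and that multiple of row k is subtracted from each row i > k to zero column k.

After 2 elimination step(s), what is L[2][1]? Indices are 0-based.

[col 0] pivot 2
  R1 -= 2*R0 → (0, -4, 4)  (L[1][0] := 2)
  R2 -= -4*R0 → (0, -12, 14)  (L[2][0] := -4)
[col 1] pivot -4
  R2 -= 3*R1 → (0, 0, 2)  (L[2][1] := 3)

L[2][1] = 3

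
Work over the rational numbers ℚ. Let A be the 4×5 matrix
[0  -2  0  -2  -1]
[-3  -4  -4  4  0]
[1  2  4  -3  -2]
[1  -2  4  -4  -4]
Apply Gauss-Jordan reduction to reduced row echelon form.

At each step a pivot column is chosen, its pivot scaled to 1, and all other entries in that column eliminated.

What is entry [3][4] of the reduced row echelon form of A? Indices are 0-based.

pivot(0,0): swap R0↔R1
pivot(0,0)=-3: scale R0 → (1, 4/3, 4/3, -4/3, 0)
  clear (2,0): R2 −= (1)R0 → (0, 2/3, 8/3, -5/3, -2)
  clear (3,0): R3 −= (1)R0 → (0, -10/3, 8/3, -8/3, -4)
pivot(1,1)=-2: scale R1 → (0, 1, 0, 1, 1/2)
  clear (0,1): R0 −= (4/3)R1 → (1, 0, 4/3, -8/3, -2/3)
  clear (2,1): R2 −= (2/3)R1 → (0, 0, 8/3, -7/3, -7/3)
  clear (3,1): R3 −= (-10/3)R1 → (0, 0, 8/3, 2/3, -7/3)
pivot(2,2)=8/3: scale R2 → (0, 0, 1, -7/8, -7/8)
  clear (0,2): R0 −= (4/3)R2 → (1, 0, 0, -3/2, 1/2)
  clear (3,2): R3 −= (8/3)R2 → (0, 0, 0, 3, 0)
pivot(3,3)=3: scale R3 → (0, 0, 0, 1, 0)
  clear (0,3): R0 −= (-3/2)R3 → (1, 0, 0, 0, 1/2)
  clear (1,3): R1 −= (1)R3 → (0, 1, 0, 0, 1/2)
  clear (2,3): R2 −= (-7/8)R3 → (0, 0, 1, 0, -7/8)

M[3][4] = 0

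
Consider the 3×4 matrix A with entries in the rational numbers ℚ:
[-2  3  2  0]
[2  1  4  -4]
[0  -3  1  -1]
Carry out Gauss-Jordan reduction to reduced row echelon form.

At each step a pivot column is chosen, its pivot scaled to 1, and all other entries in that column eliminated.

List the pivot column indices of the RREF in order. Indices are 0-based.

[1] R0 /= -2  ⇒  (1, -3/2, -1, 0)
     R1 -= 2·R0  ⇒  (0, 4, 6, -4)
[2] R1 /= 4  ⇒  (0, 1, 3/2, -1)
     R0 -= -3/2·R1  ⇒  (1, 0, 5/4, -3/2)
     R2 -= -3·R1  ⇒  (0, 0, 11/2, -4)
[3] R2 /= 11/2  ⇒  (0, 0, 1, -8/11)
     R0 -= 5/4·R2  ⇒  (1, 0, 0, -13/22)
     R1 -= 3/2·R2  ⇒  (0, 1, 0, 1/11)

pivot columns: 0, 1, 2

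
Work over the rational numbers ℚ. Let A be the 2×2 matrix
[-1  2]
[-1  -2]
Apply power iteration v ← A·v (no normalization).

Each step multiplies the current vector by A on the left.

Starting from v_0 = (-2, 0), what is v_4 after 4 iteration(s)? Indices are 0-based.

v_0 = (-2, 0).
v_1 = A·v_0 = (2, 2).
v_2 = A·v_1 = (2, -6).
v_3 = A·v_2 = (-14, 10).
v_4 = A·v_3 = (34, -6).

v_4 = (34, -6)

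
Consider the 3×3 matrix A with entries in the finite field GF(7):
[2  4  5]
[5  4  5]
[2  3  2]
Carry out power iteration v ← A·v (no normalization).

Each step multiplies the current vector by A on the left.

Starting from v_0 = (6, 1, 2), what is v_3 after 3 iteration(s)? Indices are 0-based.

v_0 = (6, 1, 2).
v_1 = A·v_0 = (5, 2, 5).
v_2 = A·v_1 = (1, 2, 5).
v_3 = A·v_2 = (0, 3, 4).

v_3 = (0, 3, 4)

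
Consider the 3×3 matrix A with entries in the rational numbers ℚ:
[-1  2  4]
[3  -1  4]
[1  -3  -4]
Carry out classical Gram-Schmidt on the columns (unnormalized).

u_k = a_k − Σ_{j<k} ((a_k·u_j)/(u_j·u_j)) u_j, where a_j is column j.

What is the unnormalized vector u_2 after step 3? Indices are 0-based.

u_2 = (64/45, 8/45, 8/9)

Step 1: u_0 = a_0 = (-1, 3, 1).
Step 2: u_1 = a_1 − (-8/11)·u_0 = (14/11, 13/11, -25/11).
Step 3: u_2 = a_2 − (4/11)·u_0 − (104/45)·u_1 = (64/45, 8/45, 8/9).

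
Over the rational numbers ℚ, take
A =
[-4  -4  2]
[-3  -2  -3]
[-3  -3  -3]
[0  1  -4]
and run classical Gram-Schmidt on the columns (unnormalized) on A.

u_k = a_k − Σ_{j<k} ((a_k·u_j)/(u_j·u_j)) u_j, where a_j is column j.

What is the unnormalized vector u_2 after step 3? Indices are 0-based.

Step 1: u_0 = a_0 = (-4, -3, -3, 0).
Step 2: u_1 = a_1 − (31/34)·u_0 = (-6/17, 25/34, -9/34, 1).
Step 3: u_2 = a_2 − (5/17)·u_0 − (-208/59)·u_1 = (114/59, 28/59, -180/59, -28/59).

u_2 = (114/59, 28/59, -180/59, -28/59)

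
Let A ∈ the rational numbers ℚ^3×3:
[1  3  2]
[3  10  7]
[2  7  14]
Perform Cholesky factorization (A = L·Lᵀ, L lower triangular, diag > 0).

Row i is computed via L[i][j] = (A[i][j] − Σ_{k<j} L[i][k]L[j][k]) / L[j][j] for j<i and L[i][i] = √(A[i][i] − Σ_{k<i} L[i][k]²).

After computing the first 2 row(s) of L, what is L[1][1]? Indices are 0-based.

L[1][1] = 1

Step 1: L[0][0] = √(1) = 1.
  L[1][0] = (3) / L[0][0] = 3.
Step 2: L[1][1] = √(1) = 1.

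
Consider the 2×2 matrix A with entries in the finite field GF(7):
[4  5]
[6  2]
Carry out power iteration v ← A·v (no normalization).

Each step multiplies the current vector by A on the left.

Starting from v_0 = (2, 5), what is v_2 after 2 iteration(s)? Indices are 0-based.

v_0 = (2, 5).
v_1 = A·v_0 = (5, 1).
v_2 = A·v_1 = (4, 4).

v_2 = (4, 4)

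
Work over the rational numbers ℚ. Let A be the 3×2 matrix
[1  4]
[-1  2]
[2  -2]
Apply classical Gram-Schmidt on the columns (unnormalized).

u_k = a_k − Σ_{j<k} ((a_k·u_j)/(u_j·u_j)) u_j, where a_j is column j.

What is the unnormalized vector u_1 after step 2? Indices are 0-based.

Step 1: u_0 = a_0 = (1, -1, 2).
Step 2: u_1 = a_1 − (-1/3)·u_0 = (13/3, 5/3, -4/3).

u_1 = (13/3, 5/3, -4/3)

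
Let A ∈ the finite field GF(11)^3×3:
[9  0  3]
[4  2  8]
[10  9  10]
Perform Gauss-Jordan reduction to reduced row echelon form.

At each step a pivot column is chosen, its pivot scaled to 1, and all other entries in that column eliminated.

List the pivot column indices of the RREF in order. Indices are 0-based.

pivot columns: 0, 1, 2

pivot(0,0)=9: scale R0 → (1, 0, 4)
  clear (1,0): R1 −= (4)R0 → (0, 2, 3)
  clear (2,0): R2 −= (10)R0 → (0, 9, 3)
pivot(1,1)=2: scale R1 → (0, 1, 7)
  clear (2,1): R2 −= (9)R1 → (0, 0, 6)
pivot(2,2)=6: scale R2 → (0, 0, 1)
  clear (0,2): R0 −= (4)R2 → (1, 0, 0)
  clear (1,2): R1 −= (7)R2 → (0, 1, 0)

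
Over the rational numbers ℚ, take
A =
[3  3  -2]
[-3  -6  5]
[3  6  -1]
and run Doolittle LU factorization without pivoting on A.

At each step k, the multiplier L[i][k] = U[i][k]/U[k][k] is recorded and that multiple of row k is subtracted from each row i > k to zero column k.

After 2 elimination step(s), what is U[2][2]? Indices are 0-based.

Step 1: pivot at (0,0) is 3.
  row1 ← row1 − (-1)·row0  ⇒  L[1][0]=-1, U row1=(0, -3, 3)
  row2 ← row2 − (1)·row0  ⇒  L[2][0]=1, U row2=(0, 3, 1)
Step 2: pivot at (1,1) is -3.
  row2 ← row2 − (-1)·row1  ⇒  L[2][1]=-1, U row2=(0, 0, 4)

U[2][2] = 4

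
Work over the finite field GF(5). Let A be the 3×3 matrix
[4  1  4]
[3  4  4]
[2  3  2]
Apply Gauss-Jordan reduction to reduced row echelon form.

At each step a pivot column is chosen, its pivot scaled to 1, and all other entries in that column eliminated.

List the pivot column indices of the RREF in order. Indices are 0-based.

pivot columns: 0, 1

pivot(0,0)=4: scale R0 → (1, 4, 1)
  clear (1,0): R1 −= (3)R0 → (0, 2, 1)
  clear (2,0): R2 −= (2)R0 → (0, 0, 0)
pivot(1,1)=2: scale R1 → (0, 1, 3)
  clear (0,1): R0 −= (4)R1 → (1, 0, 4)
col 2: no nonzero at/below row 2; advance.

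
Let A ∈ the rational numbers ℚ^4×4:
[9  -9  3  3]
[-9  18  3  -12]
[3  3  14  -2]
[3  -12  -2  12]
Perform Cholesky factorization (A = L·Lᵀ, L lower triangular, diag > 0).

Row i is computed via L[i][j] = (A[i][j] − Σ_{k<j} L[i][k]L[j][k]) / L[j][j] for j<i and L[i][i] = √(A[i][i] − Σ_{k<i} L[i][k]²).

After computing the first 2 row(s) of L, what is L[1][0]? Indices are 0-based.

Step 1: L[0][0] = √(9) = 3.
  L[1][0] = (-9) / L[0][0] = -3.
Step 2: L[1][1] = √(9) = 3.

L[1][0] = -3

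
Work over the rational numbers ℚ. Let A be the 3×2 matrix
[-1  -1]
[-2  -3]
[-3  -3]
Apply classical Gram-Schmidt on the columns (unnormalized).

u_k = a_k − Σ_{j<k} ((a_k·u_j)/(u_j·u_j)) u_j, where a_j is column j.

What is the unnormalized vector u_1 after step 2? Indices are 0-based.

Step 1: u_0 = a_0 = (-1, -2, -3).
Step 2: u_1 = a_1 − (8/7)·u_0 = (1/7, -5/7, 3/7).

u_1 = (1/7, -5/7, 3/7)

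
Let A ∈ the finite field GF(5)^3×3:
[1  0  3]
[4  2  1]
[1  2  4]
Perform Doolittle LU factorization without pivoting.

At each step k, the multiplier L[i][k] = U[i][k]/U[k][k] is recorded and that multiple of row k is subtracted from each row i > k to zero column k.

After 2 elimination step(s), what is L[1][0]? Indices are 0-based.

[col 0] pivot 1
  R1 -= 4*R0 → (0, 2, 4)  (L[1][0] := 4)
  R2 -= 1*R0 → (0, 2, 1)  (L[2][0] := 1)
[col 1] pivot 2
  R2 -= 1*R1 → (0, 0, 2)  (L[2][1] := 1)

L[1][0] = 4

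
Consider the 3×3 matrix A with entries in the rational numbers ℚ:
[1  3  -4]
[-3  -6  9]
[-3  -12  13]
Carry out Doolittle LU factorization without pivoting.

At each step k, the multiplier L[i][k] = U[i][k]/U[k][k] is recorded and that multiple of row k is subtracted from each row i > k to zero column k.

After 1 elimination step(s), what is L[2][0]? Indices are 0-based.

k=0: U[0][0]=1
  eliminate (1,0): mult=-3, new row 1: (0, 3, -3); set L[1][0]=-3
  eliminate (2,0): mult=-3, new row 2: (0, -3, 1); set L[2][0]=-3

L[2][0] = -3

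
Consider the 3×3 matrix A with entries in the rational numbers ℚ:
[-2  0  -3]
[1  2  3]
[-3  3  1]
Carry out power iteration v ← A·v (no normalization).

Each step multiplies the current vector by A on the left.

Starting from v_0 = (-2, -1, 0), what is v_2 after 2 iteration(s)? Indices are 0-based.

v_0 = (-2, -1, 0).
v_1 = A·v_0 = (4, -4, 3).
v_2 = A·v_1 = (-17, 5, -21).

v_2 = (-17, 5, -21)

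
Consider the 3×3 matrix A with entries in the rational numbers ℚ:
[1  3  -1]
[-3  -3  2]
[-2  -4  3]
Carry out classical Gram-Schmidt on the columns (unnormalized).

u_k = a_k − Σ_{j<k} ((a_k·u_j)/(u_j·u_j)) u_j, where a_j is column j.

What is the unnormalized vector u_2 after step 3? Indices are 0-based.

Step 1: u_0 = a_0 = (1, -3, -2).
Step 2: u_1 = a_1 − (10/7)·u_0 = (11/7, 9/7, -8/7).
Step 3: u_2 = a_2 − (-13/14)·u_0 − (-17/38)·u_1 = (12/19, -4/19, 12/19).

u_2 = (12/19, -4/19, 12/19)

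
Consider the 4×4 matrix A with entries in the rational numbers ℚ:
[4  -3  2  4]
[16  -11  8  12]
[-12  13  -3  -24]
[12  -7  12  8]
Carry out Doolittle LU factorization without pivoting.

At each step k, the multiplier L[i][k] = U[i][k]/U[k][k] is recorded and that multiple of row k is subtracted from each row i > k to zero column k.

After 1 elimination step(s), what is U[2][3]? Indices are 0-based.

U[2][3] = -12

Step 1: pivot at (0,0) is 4.
  row1 ← row1 − (4)·row0  ⇒  L[1][0]=4, U row1=(0, 1, 0, -4)
  row2 ← row2 − (-3)·row0  ⇒  L[2][0]=-3, U row2=(0, 4, 3, -12)
  row3 ← row3 − (3)·row0  ⇒  L[3][0]=3, U row3=(0, 2, 6, -4)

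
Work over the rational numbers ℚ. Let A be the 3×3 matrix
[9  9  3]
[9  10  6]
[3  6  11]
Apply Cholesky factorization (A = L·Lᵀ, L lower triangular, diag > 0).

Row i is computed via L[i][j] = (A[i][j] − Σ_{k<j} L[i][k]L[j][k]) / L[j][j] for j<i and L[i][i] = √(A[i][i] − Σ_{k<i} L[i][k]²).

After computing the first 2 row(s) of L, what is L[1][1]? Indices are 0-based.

Step 1: L[0][0] = √(9) = 3.
  L[1][0] = (9) / L[0][0] = 3.
Step 2: L[1][1] = √(1) = 1.

L[1][1] = 1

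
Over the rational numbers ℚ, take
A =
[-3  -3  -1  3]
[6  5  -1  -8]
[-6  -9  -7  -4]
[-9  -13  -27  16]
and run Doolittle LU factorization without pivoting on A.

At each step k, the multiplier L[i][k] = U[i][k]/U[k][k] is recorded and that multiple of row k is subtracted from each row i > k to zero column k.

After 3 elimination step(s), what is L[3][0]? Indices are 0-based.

L[3][0] = 3

[col 0] pivot -3
  R1 -= -2*R0 → (0, -1, -3, -2)  (L[1][0] := -2)
  R2 -= 2*R0 → (0, -3, -5, -10)  (L[2][0] := 2)
  R3 -= 3*R0 → (0, -4, -24, 7)  (L[3][0] := 3)
[col 1] pivot -1
  R2 -= 3*R1 → (0, 0, 4, -4)  (L[2][1] := 3)
  R3 -= 4*R1 → (0, 0, -12, 15)  (L[3][1] := 4)
[col 2] pivot 4
  R3 -= -3*R2 → (0, 0, 0, 3)  (L[3][2] := -3)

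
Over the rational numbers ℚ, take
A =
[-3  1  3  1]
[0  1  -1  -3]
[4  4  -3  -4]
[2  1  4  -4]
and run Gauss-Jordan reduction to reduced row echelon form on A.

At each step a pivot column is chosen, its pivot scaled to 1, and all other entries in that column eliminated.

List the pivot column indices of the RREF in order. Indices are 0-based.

pivot columns: 0, 1, 2, 3

[1] R0 /= -3  ⇒  (1, -1/3, -1, -1/3)
     R2 -= 4·R0  ⇒  (0, 16/3, 1, -8/3)
     R3 -= 2·R0  ⇒  (0, 5/3, 6, -10/3)
[2] R1 /= 1  ⇒  (0, 1, -1, -3)
     R0 -= -1/3·R1  ⇒  (1, 0, -4/3, -4/3)
     R2 -= 16/3·R1  ⇒  (0, 0, 19/3, 40/3)
     R3 -= 5/3·R1  ⇒  (0, 0, 23/3, 5/3)
[3] R2 /= 19/3  ⇒  (0, 0, 1, 40/19)
     R0 -= -4/3·R2  ⇒  (1, 0, 0, 28/19)
     R1 -= -1·R2  ⇒  (0, 1, 0, -17/19)
     R3 -= 23/3·R2  ⇒  (0, 0, 0, -275/19)
[4] R3 /= -275/19  ⇒  (0, 0, 0, 1)
     R0 -= 28/19·R3  ⇒  (1, 0, 0, 0)
     R1 -= -17/19·R3  ⇒  (0, 1, 0, 0)
     R2 -= 40/19·R3  ⇒  (0, 0, 1, 0)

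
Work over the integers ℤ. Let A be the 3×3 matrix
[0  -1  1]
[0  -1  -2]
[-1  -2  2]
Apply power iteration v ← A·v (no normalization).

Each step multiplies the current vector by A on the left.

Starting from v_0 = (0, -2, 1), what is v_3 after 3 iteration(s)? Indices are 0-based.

v_0 = (0, -2, 1).
v_1 = A·v_0 = (3, 0, 6).
v_2 = A·v_1 = (6, -12, 9).
v_3 = A·v_2 = (21, -6, 36).

v_3 = (21, -6, 36)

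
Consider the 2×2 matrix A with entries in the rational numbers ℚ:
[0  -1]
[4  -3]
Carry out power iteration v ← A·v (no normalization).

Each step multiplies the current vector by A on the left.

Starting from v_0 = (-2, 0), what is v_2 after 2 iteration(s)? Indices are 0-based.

v_2 = (8, 24)

v_0 = (-2, 0).
v_1 = A·v_0 = (0, -8).
v_2 = A·v_1 = (8, 24).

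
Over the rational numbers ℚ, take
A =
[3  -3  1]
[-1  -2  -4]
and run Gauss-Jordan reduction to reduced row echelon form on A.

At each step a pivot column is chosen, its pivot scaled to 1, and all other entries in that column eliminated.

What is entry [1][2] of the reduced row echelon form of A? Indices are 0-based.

M[1][2] = 11/9

pivot(0,0)=3: scale R0 → (1, -1, 1/3)
  clear (1,0): R1 −= (-1)R0 → (0, -3, -11/3)
pivot(1,1)=-3: scale R1 → (0, 1, 11/9)
  clear (0,1): R0 −= (-1)R1 → (1, 0, 14/9)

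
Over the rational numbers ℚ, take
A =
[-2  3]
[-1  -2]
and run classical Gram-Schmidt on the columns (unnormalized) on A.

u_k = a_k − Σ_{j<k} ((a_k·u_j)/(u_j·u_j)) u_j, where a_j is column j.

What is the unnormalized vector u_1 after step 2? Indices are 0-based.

Step 1: u_0 = a_0 = (-2, -1).
Step 2: u_1 = a_1 − (-4/5)·u_0 = (7/5, -14/5).

u_1 = (7/5, -14/5)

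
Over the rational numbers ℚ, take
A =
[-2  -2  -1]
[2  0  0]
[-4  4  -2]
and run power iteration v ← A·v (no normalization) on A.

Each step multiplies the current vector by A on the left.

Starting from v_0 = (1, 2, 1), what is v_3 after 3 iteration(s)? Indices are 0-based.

v_0 = (1, 2, 1).
v_1 = A·v_0 = (-7, 2, 2).
v_2 = A·v_1 = (8, -14, 32).
v_3 = A·v_2 = (-20, 16, -152).

v_3 = (-20, 16, -152)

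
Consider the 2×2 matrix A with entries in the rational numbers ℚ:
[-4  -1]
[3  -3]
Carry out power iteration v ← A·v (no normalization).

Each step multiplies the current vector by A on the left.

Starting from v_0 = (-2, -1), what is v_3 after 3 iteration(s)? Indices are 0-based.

v_0 = (-2, -1).
v_1 = A·v_0 = (9, -3).
v_2 = A·v_1 = (-33, 36).
v_3 = A·v_2 = (96, -207).

v_3 = (96, -207)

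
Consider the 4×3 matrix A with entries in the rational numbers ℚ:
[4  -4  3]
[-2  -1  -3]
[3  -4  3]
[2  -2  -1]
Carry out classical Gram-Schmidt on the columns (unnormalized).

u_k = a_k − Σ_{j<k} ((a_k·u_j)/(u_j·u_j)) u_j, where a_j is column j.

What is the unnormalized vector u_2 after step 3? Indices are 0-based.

u_2 = (35/321, -130/321, 130/107, -785/321)

Step 1: u_0 = a_0 = (4, -2, 3, 2).
Step 2: u_1 = a_1 − (-10/11)·u_0 = (-4/11, -31/11, -14/11, -2/11).
Step 3: u_2 = a_2 − (25/33)·u_0 − (41/107)·u_1 = (35/321, -130/321, 130/107, -785/321).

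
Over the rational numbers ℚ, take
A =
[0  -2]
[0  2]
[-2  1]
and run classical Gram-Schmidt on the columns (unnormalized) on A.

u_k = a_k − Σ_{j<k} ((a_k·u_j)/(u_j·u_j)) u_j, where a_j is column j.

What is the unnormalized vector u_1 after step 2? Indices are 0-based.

Step 1: u_0 = a_0 = (0, 0, -2).
Step 2: u_1 = a_1 − (-1/2)·u_0 = (-2, 2, 0).

u_1 = (-2, 2, 0)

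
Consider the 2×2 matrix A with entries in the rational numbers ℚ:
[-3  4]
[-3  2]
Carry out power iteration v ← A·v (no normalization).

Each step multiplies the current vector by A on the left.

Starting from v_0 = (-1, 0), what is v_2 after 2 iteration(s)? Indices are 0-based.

v_2 = (3, -3)

v_0 = (-1, 0).
v_1 = A·v_0 = (3, 3).
v_2 = A·v_1 = (3, -3).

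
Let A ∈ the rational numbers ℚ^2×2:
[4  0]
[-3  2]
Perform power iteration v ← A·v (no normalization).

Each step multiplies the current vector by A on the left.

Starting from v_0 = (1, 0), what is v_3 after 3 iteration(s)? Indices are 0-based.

v_0 = (1, 0).
v_1 = A·v_0 = (4, -3).
v_2 = A·v_1 = (16, -18).
v_3 = A·v_2 = (64, -84).

v_3 = (64, -84)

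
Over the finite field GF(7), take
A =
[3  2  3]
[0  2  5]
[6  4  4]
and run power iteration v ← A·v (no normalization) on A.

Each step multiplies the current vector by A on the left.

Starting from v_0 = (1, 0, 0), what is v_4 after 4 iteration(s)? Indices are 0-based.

v_4 = (3, 4, 2)

v_0 = (1, 0, 0).
v_1 = A·v_0 = (3, 0, 6).
v_2 = A·v_1 = (6, 2, 0).
v_3 = A·v_2 = (1, 4, 2).
v_4 = A·v_3 = (3, 4, 2).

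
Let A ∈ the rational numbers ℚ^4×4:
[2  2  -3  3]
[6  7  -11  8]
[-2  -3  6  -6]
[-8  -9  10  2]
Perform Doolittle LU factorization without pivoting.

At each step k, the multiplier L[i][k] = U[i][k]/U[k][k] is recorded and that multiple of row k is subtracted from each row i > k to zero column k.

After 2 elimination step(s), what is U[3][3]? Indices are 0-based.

Step 1: pivot at (0,0) is 2.
  row1 ← row1 − (3)·row0  ⇒  L[1][0]=3, U row1=(0, 1, -2, -1)
  row2 ← row2 − (-1)·row0  ⇒  L[2][0]=-1, U row2=(0, -1, 3, -3)
  row3 ← row3 − (-4)·row0  ⇒  L[3][0]=-4, U row3=(0, -1, -2, 14)
Step 2: pivot at (1,1) is 1.
  row2 ← row2 − (-1)·row1  ⇒  L[2][1]=-1, U row2=(0, 0, 1, -4)
  row3 ← row3 − (-1)·row1  ⇒  L[3][1]=-1, U row3=(0, 0, -4, 13)

U[3][3] = 13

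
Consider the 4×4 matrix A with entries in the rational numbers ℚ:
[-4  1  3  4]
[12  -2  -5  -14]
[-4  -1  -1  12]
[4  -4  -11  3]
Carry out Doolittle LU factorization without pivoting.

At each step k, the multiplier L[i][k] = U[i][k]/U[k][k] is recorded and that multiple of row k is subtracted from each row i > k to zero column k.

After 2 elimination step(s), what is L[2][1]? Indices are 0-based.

Step 1: pivot at (0,0) is -4.
  row1 ← row1 − (-3)·row0  ⇒  L[1][0]=-3, U row1=(0, 1, 4, -2)
  row2 ← row2 − (1)·row0  ⇒  L[2][0]=1, U row2=(0, -2, -4, 8)
  row3 ← row3 − (-1)·row0  ⇒  L[3][0]=-1, U row3=(0, -3, -8, 7)
Step 2: pivot at (1,1) is 1.
  row2 ← row2 − (-2)·row1  ⇒  L[2][1]=-2, U row2=(0, 0, 4, 4)
  row3 ← row3 − (-3)·row1  ⇒  L[3][1]=-3, U row3=(0, 0, 4, 1)

L[2][1] = -2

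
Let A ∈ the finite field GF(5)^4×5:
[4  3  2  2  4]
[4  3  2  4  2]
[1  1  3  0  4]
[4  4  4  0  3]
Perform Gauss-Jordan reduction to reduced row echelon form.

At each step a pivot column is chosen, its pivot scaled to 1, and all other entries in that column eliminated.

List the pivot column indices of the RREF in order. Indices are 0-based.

step 1: normalize row 0 (÷4) = (1, 2, 3, 3, 1)
  row 1: subtract 4×row0 = (0, 0, 0, 2, 3)
  row 2: subtract 1×row0 = (0, 4, 0, 2, 3)
  row 3: subtract 4×row0 = (0, 1, 2, 3, 4)
step 2: exchange rows 1,2
step 2: normalize row 1 (÷4) = (0, 1, 0, 3, 2)
  row 0: subtract 2×row1 = (1, 0, 3, 2, 2)
  row 3: subtract 1×row1 = (0, 0, 2, 0, 2)
step 3: exchange rows 2,3
step 3: normalize row 2 (÷2) = (0, 0, 1, 0, 1)
  row 0: subtract 3×row2 = (1, 0, 0, 2, 4)
step 4: normalize row 3 (÷2) = (0, 0, 0, 1, 4)
  row 0: subtract 2×row3 = (1, 0, 0, 0, 1)
  row 1: subtract 3×row3 = (0, 1, 0, 0, 0)

pivot columns: 0, 1, 2, 3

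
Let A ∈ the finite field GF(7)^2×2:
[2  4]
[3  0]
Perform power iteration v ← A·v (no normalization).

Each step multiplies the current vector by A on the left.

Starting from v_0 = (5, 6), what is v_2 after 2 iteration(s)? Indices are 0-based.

v_0 = (5, 6).
v_1 = A·v_0 = (6, 1).
v_2 = A·v_1 = (2, 4).

v_2 = (2, 4)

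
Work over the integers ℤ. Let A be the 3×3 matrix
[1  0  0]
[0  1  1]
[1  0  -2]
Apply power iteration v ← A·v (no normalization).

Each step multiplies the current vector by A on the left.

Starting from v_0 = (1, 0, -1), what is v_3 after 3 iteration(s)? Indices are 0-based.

v_3 = (1, -3, 11)

v_0 = (1, 0, -1).
v_1 = A·v_0 = (1, -1, 3).
v_2 = A·v_1 = (1, 2, -5).
v_3 = A·v_2 = (1, -3, 11).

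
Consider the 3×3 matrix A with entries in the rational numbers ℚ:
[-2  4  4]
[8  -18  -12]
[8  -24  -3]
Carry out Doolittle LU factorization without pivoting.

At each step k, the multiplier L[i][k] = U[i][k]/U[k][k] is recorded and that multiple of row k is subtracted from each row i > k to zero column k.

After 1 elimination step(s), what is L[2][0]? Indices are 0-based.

L[2][0] = -4

Step 1: pivot at (0,0) is -2.
  row1 ← row1 − (-4)·row0  ⇒  L[1][0]=-4, U row1=(0, -2, 4)
  row2 ← row2 − (-4)·row0  ⇒  L[2][0]=-4, U row2=(0, -8, 13)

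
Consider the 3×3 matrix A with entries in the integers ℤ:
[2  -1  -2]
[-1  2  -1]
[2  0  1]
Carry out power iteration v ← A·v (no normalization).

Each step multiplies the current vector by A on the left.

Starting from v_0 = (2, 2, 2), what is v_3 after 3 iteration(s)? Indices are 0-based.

v_0 = (2, 2, 2).
v_1 = A·v_0 = (-2, 0, 6).
v_2 = A·v_1 = (-16, -4, 2).
v_3 = A·v_2 = (-32, 6, -30).

v_3 = (-32, 6, -30)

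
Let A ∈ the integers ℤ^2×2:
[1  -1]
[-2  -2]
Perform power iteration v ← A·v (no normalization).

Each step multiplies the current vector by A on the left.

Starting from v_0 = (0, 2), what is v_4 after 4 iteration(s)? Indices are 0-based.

v_0 = (0, 2).
v_1 = A·v_0 = (-2, -4).
v_2 = A·v_1 = (2, 12).
v_3 = A·v_2 = (-10, -28).
v_4 = A·v_3 = (18, 76).

v_4 = (18, 76)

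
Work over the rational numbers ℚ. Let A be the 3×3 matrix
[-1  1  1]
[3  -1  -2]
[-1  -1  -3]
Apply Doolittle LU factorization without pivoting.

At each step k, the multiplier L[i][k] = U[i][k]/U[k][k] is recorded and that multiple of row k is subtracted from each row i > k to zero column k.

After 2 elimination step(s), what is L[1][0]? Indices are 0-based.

L[1][0] = -3

Step 1: pivot at (0,0) is -1.
  row1 ← row1 − (-3)·row0  ⇒  L[1][0]=-3, U row1=(0, 2, 1)
  row2 ← row2 − (1)·row0  ⇒  L[2][0]=1, U row2=(0, -2, -4)
Step 2: pivot at (1,1) is 2.
  row2 ← row2 − (-1)·row1  ⇒  L[2][1]=-1, U row2=(0, 0, -3)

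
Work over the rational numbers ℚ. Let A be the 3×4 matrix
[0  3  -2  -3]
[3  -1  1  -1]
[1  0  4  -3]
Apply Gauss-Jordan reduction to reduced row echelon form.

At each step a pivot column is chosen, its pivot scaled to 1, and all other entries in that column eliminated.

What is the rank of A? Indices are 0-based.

step 1: exchange rows 0,1
step 1: normalize row 0 (÷3) = (1, -1/3, 1/3, -1/3)
  row 2: subtract 1×row0 = (0, 1/3, 11/3, -8/3)
step 2: normalize row 1 (÷3) = (0, 1, -2/3, -1)
  row 0: subtract -1/3×row1 = (1, 0, 1/9, -2/3)
  row 2: subtract 1/3×row1 = (0, 0, 35/9, -7/3)
step 3: normalize row 2 (÷35/9) = (0, 0, 1, -3/5)
  row 0: subtract 1/9×row2 = (1, 0, 0, -3/5)
  row 1: subtract -2/3×row2 = (0, 1, 0, -7/5)

rank = 3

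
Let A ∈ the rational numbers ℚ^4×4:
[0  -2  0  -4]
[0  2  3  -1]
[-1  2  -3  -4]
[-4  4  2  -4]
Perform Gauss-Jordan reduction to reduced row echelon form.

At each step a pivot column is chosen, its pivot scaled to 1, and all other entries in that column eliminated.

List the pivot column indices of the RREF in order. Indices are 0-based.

pivot columns: 0, 1, 2, 3

step 1: exchange rows 0,2
step 1: normalize row 0 (÷-1) = (1, -2, 3, 4)
  row 3: subtract -4×row0 = (0, -4, 14, 12)
step 2: normalize row 1 (÷2) = (0, 1, 3/2, -1/2)
  row 0: subtract -2×row1 = (1, 0, 6, 3)
  row 2: subtract -2×row1 = (0, 0, 3, -5)
  row 3: subtract -4×row1 = (0, 0, 20, 10)
step 3: normalize row 2 (÷3) = (0, 0, 1, -5/3)
  row 0: subtract 6×row2 = (1, 0, 0, 13)
  row 1: subtract 3/2×row2 = (0, 1, 0, 2)
  row 3: subtract 20×row2 = (0, 0, 0, 130/3)
step 4: normalize row 3 (÷130/3) = (0, 0, 0, 1)
  row 0: subtract 13×row3 = (1, 0, 0, 0)
  row 1: subtract 2×row3 = (0, 1, 0, 0)
  row 2: subtract -5/3×row3 = (0, 0, 1, 0)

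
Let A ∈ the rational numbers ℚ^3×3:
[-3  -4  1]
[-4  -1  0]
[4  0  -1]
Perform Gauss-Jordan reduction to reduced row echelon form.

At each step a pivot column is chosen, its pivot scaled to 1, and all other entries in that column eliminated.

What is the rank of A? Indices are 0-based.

pivot(0,0)=-3: scale R0 → (1, 4/3, -1/3)
  clear (1,0): R1 −= (-4)R0 → (0, 13/3, -4/3)
  clear (2,0): R2 −= (4)R0 → (0, -16/3, 1/3)
pivot(1,1)=13/3: scale R1 → (0, 1, -4/13)
  clear (0,1): R0 −= (4/3)R1 → (1, 0, 1/13)
  clear (2,1): R2 −= (-16/3)R1 → (0, 0, -17/13)
pivot(2,2)=-17/13: scale R2 → (0, 0, 1)
  clear (0,2): R0 −= (1/13)R2 → (1, 0, 0)
  clear (1,2): R1 −= (-4/13)R2 → (0, 1, 0)

rank = 3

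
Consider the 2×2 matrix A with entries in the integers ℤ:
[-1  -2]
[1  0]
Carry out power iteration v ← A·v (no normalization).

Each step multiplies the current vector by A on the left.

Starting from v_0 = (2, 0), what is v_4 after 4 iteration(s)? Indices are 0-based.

v_0 = (2, 0).
v_1 = A·v_0 = (-2, 2).
v_2 = A·v_1 = (-2, -2).
v_3 = A·v_2 = (6, -2).
v_4 = A·v_3 = (-2, 6).

v_4 = (-2, 6)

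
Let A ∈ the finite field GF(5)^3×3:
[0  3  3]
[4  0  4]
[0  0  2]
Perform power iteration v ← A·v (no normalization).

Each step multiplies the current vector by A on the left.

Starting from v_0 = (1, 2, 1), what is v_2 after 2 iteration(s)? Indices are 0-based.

v_0 = (1, 2, 1).
v_1 = A·v_0 = (4, 3, 2).
v_2 = A·v_1 = (0, 4, 4).

v_2 = (0, 4, 4)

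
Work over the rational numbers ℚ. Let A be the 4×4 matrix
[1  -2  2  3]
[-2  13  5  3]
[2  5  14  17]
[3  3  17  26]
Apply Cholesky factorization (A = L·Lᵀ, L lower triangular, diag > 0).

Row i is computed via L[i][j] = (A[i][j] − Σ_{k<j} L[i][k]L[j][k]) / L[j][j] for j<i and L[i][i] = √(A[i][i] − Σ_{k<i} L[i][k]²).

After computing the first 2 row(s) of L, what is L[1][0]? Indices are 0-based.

Step 1: L[0][0] = √(1) = 1.
  L[1][0] = (-2) / L[0][0] = -2.
Step 2: L[1][1] = √(9) = 3.

L[1][0] = -2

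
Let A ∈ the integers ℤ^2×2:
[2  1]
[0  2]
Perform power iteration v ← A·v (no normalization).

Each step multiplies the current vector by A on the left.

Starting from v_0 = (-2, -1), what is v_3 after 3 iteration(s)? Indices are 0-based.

v_0 = (-2, -1).
v_1 = A·v_0 = (-5, -2).
v_2 = A·v_1 = (-12, -4).
v_3 = A·v_2 = (-28, -8).

v_3 = (-28, -8)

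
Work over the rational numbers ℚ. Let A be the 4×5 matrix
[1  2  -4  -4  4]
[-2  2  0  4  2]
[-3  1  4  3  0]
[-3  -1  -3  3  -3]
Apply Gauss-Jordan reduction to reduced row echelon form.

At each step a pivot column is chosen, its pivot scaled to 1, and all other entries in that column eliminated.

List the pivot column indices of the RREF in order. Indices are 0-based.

pivot columns: 0, 1, 2, 3

[1] R0 /= 1  ⇒  (1, 2, -4, -4, 4)
     R1 -= -2·R0  ⇒  (0, 6, -8, -4, 10)
     R2 -= -3·R0  ⇒  (0, 7, -8, -9, 12)
     R3 -= -3·R0  ⇒  (0, 5, -15, -9, 9)
[2] R1 /= 6  ⇒  (0, 1, -4/3, -2/3, 5/3)
     R0 -= 2·R1  ⇒  (1, 0, -4/3, -8/3, 2/3)
     R2 -= 7·R1  ⇒  (0, 0, 4/3, -13/3, 1/3)
     R3 -= 5·R1  ⇒  (0, 0, -25/3, -17/3, 2/3)
[3] R2 /= 4/3  ⇒  (0, 0, 1, -13/4, 1/4)
     R0 -= -4/3·R2  ⇒  (1, 0, 0, -7, 1)
     R1 -= -4/3·R2  ⇒  (0, 1, 0, -5, 2)
     R3 -= -25/3·R2  ⇒  (0, 0, 0, -131/4, 11/4)
[4] R3 /= -131/4  ⇒  (0, 0, 0, 1, -11/131)
     R0 -= -7·R3  ⇒  (1, 0, 0, 0, 54/131)
     R1 -= -5·R3  ⇒  (0, 1, 0, 0, 207/131)
     R2 -= -13/4·R3  ⇒  (0, 0, 1, 0, -3/131)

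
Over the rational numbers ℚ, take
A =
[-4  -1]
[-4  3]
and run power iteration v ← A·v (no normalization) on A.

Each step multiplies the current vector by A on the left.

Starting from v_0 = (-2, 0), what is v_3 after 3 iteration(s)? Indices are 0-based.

v_3 = (168, 136)

v_0 = (-2, 0).
v_1 = A·v_0 = (8, 8).
v_2 = A·v_1 = (-40, -8).
v_3 = A·v_2 = (168, 136).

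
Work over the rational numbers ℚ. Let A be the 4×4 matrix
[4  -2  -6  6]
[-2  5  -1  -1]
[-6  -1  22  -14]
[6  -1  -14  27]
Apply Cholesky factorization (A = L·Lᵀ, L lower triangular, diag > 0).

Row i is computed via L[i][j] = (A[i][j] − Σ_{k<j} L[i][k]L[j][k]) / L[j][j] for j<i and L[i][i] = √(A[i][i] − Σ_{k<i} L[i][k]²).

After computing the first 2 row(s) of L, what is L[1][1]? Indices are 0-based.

L[1][1] = 2

Step 1: L[0][0] = √(4) = 2.
  L[1][0] = (-2) / L[0][0] = -1.
Step 2: L[1][1] = √(4) = 2.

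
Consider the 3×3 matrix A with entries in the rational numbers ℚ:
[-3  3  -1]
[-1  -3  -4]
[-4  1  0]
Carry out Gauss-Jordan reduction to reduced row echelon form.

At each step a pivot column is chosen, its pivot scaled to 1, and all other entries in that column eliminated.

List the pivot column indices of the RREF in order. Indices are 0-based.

[1] R0 /= -3  ⇒  (1, -1, 1/3)
     R1 -= -1·R0  ⇒  (0, -4, -11/3)
     R2 -= -4·R0  ⇒  (0, -3, 4/3)
[2] R1 /= -4  ⇒  (0, 1, 11/12)
     R0 -= -1·R1  ⇒  (1, 0, 5/4)
     R2 -= -3·R1  ⇒  (0, 0, 49/12)
[3] R2 /= 49/12  ⇒  (0, 0, 1)
     R0 -= 5/4·R2  ⇒  (1, 0, 0)
     R1 -= 11/12·R2  ⇒  (0, 1, 0)

pivot columns: 0, 1, 2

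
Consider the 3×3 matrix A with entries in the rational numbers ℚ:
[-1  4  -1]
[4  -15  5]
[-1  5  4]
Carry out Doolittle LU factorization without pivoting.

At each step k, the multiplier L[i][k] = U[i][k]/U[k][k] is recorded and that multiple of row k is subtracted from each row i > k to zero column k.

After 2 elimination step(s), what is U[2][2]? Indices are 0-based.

k=0: U[0][0]=-1
  eliminate (1,0): mult=-4, new row 1: (0, 1, 1); set L[1][0]=-4
  eliminate (2,0): mult=1, new row 2: (0, 1, 5); set L[2][0]=1
k=1: U[1][1]=1
  eliminate (2,1): mult=1, new row 2: (0, 0, 4); set L[2][1]=1

U[2][2] = 4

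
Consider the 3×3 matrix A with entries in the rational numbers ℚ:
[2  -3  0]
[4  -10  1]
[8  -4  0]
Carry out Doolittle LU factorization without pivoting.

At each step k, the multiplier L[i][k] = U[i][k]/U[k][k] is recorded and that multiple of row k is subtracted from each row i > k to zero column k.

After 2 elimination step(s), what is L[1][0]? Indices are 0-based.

k=0: U[0][0]=2
  eliminate (1,0): mult=2, new row 1: (0, -4, 1); set L[1][0]=2
  eliminate (2,0): mult=4, new row 2: (0, 8, 0); set L[2][0]=4
k=1: U[1][1]=-4
  eliminate (2,1): mult=-2, new row 2: (0, 0, 2); set L[2][1]=-2

L[1][0] = 2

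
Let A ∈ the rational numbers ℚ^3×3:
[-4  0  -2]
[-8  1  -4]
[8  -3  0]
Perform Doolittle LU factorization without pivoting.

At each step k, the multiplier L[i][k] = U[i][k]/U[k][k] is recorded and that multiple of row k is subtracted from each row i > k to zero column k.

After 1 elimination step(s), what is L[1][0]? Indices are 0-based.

L[1][0] = 2

[col 0] pivot -4
  R1 -= 2*R0 → (0, 1, 0)  (L[1][0] := 2)
  R2 -= -2*R0 → (0, -3, -4)  (L[2][0] := -2)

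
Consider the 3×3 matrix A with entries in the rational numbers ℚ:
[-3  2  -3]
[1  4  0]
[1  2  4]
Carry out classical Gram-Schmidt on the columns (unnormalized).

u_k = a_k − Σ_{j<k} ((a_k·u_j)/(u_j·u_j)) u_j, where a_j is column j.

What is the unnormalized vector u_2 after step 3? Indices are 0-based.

u_2 = (25/66, -50/33, 175/66)

Step 1: u_0 = a_0 = (-3, 1, 1).
Step 2: u_1 = a_1 − (0)·u_0 = (2, 4, 2).
Step 3: u_2 = a_2 − (13/11)·u_0 − (1/12)·u_1 = (25/66, -50/33, 175/66).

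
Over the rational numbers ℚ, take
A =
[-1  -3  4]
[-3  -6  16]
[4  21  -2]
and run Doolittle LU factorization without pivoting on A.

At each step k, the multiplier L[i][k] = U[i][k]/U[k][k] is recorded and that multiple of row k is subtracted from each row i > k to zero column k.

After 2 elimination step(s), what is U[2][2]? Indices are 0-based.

Step 1: pivot at (0,0) is -1.
  row1 ← row1 − (3)·row0  ⇒  L[1][0]=3, U row1=(0, 3, 4)
  row2 ← row2 − (-4)·row0  ⇒  L[2][0]=-4, U row2=(0, 9, 14)
Step 2: pivot at (1,1) is 3.
  row2 ← row2 − (3)·row1  ⇒  L[2][1]=3, U row2=(0, 0, 2)

U[2][2] = 2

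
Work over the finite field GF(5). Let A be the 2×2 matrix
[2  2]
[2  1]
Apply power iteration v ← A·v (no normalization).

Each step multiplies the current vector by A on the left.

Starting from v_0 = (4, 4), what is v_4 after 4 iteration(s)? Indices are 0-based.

v_0 = (4, 4).
v_1 = A·v_0 = (1, 2).
v_2 = A·v_1 = (1, 4).
v_3 = A·v_2 = (0, 1).
v_4 = A·v_3 = (2, 1).

v_4 = (2, 1)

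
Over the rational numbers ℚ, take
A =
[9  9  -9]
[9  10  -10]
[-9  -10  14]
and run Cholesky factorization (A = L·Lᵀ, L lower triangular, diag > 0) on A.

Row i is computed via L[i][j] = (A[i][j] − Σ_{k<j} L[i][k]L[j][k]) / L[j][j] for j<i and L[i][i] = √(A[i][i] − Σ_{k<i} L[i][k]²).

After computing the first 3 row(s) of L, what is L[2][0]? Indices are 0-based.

L[2][0] = -3

Step 1: L[0][0] = √(9) = 3.
  L[1][0] = (9) / L[0][0] = 3.
Step 2: L[1][1] = √(1) = 1.
  L[2][0] = (-9) / L[0][0] = -3.
  L[2][1] = (-1) / L[1][1] = -1.
Step 3: L[2][2] = √(4) = 2.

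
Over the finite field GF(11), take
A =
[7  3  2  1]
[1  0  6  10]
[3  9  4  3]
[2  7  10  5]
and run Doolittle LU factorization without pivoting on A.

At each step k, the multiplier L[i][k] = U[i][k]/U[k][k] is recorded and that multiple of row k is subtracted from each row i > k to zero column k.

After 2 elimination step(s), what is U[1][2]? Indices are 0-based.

U[1][2] = 1

k=0: U[0][0]=7
  eliminate (1,0): mult=8, new row 1: (0, 9, 1, 2); set L[1][0]=8
  eliminate (2,0): mult=2, new row 2: (0, 3, 0, 1); set L[2][0]=2
  eliminate (3,0): mult=5, new row 3: (0, 3, 0, 0); set L[3][0]=5
k=1: U[1][1]=9
  eliminate (2,1): mult=4, new row 2: (0, 0, 7, 4); set L[2][1]=4
  eliminate (3,1): mult=4, new row 3: (0, 0, 7, 3); set L[3][1]=4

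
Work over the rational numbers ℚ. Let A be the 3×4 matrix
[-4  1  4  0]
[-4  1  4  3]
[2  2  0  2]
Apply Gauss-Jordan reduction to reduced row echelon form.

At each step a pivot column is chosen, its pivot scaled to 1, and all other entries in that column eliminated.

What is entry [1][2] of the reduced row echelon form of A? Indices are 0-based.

pivot(0,0)=-4: scale R0 → (1, -1/4, -1, 0)
  clear (1,0): R1 −= (-4)R0 → (0, 0, 0, 3)
  clear (2,0): R2 −= (2)R0 → (0, 5/2, 2, 2)
pivot(1,1): swap R1↔R2
pivot(1,1)=5/2: scale R1 → (0, 1, 4/5, 4/5)
  clear (0,1): R0 −= (-1/4)R1 → (1, 0, -4/5, 1/5)
col 2: no nonzero at/below row 2; advance.
pivot(2,3)=3: scale R2 → (0, 0, 0, 1)
  clear (0,3): R0 −= (1/5)R2 → (1, 0, -4/5, 0)
  clear (1,3): R1 −= (4/5)R2 → (0, 1, 4/5, 0)

M[1][2] = 4/5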